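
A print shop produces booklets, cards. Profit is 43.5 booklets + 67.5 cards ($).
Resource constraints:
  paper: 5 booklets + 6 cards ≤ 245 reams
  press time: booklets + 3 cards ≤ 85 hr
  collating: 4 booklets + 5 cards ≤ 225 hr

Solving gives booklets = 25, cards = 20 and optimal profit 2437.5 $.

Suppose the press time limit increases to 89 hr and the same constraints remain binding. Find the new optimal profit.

Check each constraint at x*: paper 245/245 (tight); press time 85/85 (tight); collating 200/225 (slack 25).
By complementary slackness, y = 0 for the non-binding constraint.
Dual feasibility on the basic columns requires 5·y_paper + 1·y_press time = 43.5, 6·y_paper + 3·y_press time = 67.5.
This yields shadow prices y_paper = 7, y_press time = 8.5.
Δz = y_press time·Δb = 8.5 × (4) = 34, so new z* = 2437.5 + 34 = 2471.5.

2471.5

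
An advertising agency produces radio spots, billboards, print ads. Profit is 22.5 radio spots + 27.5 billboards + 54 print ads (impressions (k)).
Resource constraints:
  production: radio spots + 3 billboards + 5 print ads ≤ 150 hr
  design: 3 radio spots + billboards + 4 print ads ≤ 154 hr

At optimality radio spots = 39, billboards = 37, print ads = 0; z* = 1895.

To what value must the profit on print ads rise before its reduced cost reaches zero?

57.5

Both production and design are binding at x*.
From A_Bᵀ y = c: 1·y_production + 3·y_design = 22.5; 3·y_production + 1·y_design = 27.5.
→ y_production = 7.5 and y_design = 5.
print ads enters the basis when its profit ≥ yᵀa₃ = 7.5·5 + 5·4 = 57.5.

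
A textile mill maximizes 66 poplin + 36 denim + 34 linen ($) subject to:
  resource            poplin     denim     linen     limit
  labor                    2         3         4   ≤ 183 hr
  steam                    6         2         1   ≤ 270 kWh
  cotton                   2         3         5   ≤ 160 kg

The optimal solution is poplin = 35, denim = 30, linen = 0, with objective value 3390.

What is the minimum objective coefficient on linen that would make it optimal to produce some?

Check each constraint at x*: labor 160/183 (slack 23); steam 270/270 (tight); cotton 160/160 (tight).
Slack constraints have shadow price 0 (complementary slackness).
Dual feasibility on the basic columns requires 6·y_steam + 2·y_cotton = 66, 2·y_steam + 3·y_cotton = 36.
Solving: y_steam = 9, y_cotton = 6.
linen enters the basis when its profit ≥ yᵀa₃ = 9·1 + 6·5 = 39.

39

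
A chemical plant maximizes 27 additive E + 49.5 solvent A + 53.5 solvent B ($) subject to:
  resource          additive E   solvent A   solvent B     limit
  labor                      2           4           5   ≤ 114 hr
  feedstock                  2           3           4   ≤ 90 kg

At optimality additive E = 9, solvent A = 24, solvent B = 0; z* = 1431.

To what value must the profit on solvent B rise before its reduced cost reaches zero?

63

Check each constraint at x*: labor 114/114 (tight); feedstock 90/90 (tight).
From A_Bᵀ y = c: 2·y_labor + 2·y_feedstock = 27; 4·y_labor + 3·y_feedstock = 49.5.
This yields shadow prices y_labor = 9, y_feedstock = 4.5.
solvent B enters the basis when its profit ≥ yᵀa₃ = 9·5 + 4.5·4 = 63.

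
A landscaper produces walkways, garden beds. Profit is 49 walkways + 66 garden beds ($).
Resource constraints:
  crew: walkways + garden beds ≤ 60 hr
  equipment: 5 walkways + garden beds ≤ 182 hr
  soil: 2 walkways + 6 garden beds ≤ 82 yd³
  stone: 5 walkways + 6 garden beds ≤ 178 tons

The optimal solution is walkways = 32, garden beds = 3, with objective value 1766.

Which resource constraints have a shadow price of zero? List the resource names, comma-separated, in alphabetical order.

crew: 35/60 (slack 25)
equipment: 163/182 (slack 19)
soil: 82/82 (binding)
stone: 178/178 (binding)
By complementary slackness, a constraint with positive slack has shadow price 0 → crew, equipment.

crew, equipment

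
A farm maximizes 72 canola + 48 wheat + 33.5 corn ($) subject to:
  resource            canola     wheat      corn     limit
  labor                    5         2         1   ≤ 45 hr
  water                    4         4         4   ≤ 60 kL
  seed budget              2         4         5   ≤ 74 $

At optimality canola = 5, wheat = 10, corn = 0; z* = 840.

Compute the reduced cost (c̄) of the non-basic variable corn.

-6.5

At the optimum: labor uses 45 of 45 (binding); water uses 60 of 60 (binding); seed budget uses 50 of 74 (slack = 24).
Since seed budget is not tight, its dual is 0.
The binding rows give the dual system: 5·y_labor + 4·y_water = 72 and 2·y_labor + 4·y_water = 48.
This yields shadow prices y_labor = 8, y_water = 8.
Reduced cost of corn: c₃ − yᵀa₃ = 33.5 − (8·1 + 8·4) = 33.5 − 40 = -6.5.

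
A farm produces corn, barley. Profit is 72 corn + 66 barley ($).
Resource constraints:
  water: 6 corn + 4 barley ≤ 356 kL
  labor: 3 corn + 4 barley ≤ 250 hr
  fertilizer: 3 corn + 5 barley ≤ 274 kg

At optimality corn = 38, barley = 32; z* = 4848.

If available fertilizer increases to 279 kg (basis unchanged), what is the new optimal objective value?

At the optimum: water uses 356 of 356 (binding); labor uses 242 of 250 (slack = 8); fertilizer uses 274 of 274 (binding).
By complementary slackness, y = 0 for the non-binding constraint.
From A_Bᵀ y = c: 6·y_water + 3·y_fertilizer = 72; 4·y_water + 5·y_fertilizer = 66.
Solving: y_water = 9, y_fertilizer = 6.
Δz = y_fertilizer·Δb = 6 × (5) = 30, so new z* = 4848 + 30 = 4878.

4878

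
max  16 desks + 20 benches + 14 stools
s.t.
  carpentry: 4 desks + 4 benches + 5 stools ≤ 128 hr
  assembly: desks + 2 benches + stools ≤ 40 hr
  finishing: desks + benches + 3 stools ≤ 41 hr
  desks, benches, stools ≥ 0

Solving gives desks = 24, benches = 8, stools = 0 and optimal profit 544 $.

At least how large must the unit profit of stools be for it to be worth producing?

At the optimum: carpentry uses 128 of 128 (binding); assembly uses 40 of 40 (binding); finishing uses 32 of 41 (slack = 9).
Slack constraints have shadow price 0 (complementary slackness).
Dual feasibility on the basic columns requires 4·y_carpentry + 1·y_assembly = 16, 4·y_carpentry + 2·y_assembly = 20.
→ y_carpentry = 3 and y_assembly = 4.
stools enters the basis when its profit ≥ yᵀa₃ = 3·5 + 4·1 = 19.

19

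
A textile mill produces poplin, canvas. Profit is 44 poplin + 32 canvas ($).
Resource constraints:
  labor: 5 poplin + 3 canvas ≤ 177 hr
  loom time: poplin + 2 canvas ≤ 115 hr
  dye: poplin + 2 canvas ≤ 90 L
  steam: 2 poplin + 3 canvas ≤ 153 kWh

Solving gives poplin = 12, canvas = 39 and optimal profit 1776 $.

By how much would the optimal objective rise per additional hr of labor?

At the optimum: labor uses 177 of 177 (binding); loom time uses 90 of 115 (slack = 25); dye uses 90 of 90 (binding); steam uses 141 of 153 (slack = 12).
By complementary slackness, y = 0 for the non-binding constraints.
The binding rows give the dual system: 5·y_labor + 1·y_dye = 44 and 3·y_labor + 2·y_dye = 32.
Solving: y_labor = 8, y_dye = 4.
Shadow price of labor = 8.

8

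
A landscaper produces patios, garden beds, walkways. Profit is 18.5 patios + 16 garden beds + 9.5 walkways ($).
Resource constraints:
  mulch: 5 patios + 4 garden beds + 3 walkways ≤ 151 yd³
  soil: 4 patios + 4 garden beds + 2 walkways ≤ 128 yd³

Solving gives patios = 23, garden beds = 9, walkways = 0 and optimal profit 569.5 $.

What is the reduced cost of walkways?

Both mulch and soil are binding at x*.
The binding rows give the dual system: 5·y_mulch + 4·y_soil = 18.5 and 4·y_mulch + 4·y_soil = 16.
This yields shadow prices y_mulch = 2.5, y_soil = 1.5.
Reduced cost of walkways: c₃ − yᵀa₃ = 9.5 − (2.5·3 + 1.5·2) = 9.5 − 10.5 = -1.

-1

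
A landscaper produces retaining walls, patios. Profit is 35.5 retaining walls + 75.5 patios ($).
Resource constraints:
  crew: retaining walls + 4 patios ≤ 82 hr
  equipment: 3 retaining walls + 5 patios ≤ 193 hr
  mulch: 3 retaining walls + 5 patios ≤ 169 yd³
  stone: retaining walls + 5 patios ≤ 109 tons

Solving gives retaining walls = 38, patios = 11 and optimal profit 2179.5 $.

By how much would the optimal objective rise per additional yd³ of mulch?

9.5

Check each constraint at x*: crew 82/82 (tight); equipment 169/193 (slack 24); mulch 169/169 (tight); stone 93/109 (slack 16).
Slack constraints have shadow price 0 (complementary slackness).
From A_Bᵀ y = c: 1·y_crew + 3·y_mulch = 35.5; 4·y_crew + 5·y_mulch = 75.5.
→ y_crew = 7 and y_mulch = 9.5.
Shadow price of mulch = 9.5.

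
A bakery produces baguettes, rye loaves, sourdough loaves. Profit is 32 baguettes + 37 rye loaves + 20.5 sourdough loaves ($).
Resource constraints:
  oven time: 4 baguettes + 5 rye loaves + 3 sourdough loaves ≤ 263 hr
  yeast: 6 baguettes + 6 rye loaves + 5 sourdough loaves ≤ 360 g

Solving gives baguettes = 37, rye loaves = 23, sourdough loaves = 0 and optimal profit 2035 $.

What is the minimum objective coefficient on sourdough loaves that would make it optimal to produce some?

25

Check each constraint at x*: oven time 263/263 (tight); yeast 360/360 (tight).
The binding rows give the dual system: 4·y_oven time + 6·y_yeast = 32 and 5·y_oven time + 6·y_yeast = 37.
Solving: y_oven time = 5, y_yeast = 2.
sourdough loaves enters the basis when its profit ≥ yᵀa₃ = 5·3 + 2·5 = 25.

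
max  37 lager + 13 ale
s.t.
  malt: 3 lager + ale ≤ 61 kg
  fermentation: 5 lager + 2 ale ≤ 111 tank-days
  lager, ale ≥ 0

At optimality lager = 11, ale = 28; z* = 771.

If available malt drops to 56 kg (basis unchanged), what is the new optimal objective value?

Check each constraint at x*: malt 61/61 (tight); fermentation 111/111 (tight).
From A_Bᵀ y = c: 3·y_malt + 5·y_fermentation = 37; 1·y_malt + 2·y_fermentation = 13.
Solving: y_malt = 9, y_fermentation = 2.
Δz = y_malt·Δb = 9 × (-5) = -45, so new z* = 771 − 45 = 726.

726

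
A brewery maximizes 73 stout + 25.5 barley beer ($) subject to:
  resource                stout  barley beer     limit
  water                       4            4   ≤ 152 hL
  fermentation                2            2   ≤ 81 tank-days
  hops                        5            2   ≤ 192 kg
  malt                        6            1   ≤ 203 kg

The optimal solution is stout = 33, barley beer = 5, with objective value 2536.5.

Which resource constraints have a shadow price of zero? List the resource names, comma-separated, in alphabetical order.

fermentation, hops

water: 152/152 (binding)
fermentation: 76/81 (slack 5)
hops: 175/192 (slack 17)
malt: 203/203 (binding)
By complementary slackness, a constraint with positive slack has shadow price 0 → fermentation, hops.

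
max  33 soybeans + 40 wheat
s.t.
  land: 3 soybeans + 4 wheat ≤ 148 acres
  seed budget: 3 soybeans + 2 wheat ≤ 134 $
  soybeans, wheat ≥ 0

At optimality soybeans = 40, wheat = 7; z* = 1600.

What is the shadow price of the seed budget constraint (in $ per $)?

2

At the optimum: land uses 148 of 148 (binding); seed budget uses 134 of 134 (binding).
The binding rows give the dual system: 3·y_land + 3·y_seed budget = 33 and 4·y_land + 2·y_seed budget = 40.
Solving: y_land = 9, y_seed budget = 2.
Shadow price of seed budget = 2.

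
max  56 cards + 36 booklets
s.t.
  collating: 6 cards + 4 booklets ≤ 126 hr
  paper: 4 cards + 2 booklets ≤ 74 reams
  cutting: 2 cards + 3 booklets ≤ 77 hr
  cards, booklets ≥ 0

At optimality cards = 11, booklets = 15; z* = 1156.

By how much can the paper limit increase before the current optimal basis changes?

Binding constraints: collating, paper. The basis is B = [[6,4],[4,2]] with det -4.
Per unit increase in paper, x* moves by d = (1, -1.5).
The basis stays optimal until booklets reaches 0; allowable increase = 10 reams.

10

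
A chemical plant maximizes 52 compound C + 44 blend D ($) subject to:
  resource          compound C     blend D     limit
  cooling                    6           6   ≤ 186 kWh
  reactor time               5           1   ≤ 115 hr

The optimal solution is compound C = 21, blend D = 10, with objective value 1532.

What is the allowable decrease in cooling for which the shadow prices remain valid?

48

Binding constraints: cooling, reactor time. The basis is B = [[6,6],[5,1]] with det -24.
Per unit decrease in cooling, x* moves by d = (0.0417, -0.2083).
The basis stays optimal until blend D reaches 0; allowable decrease = 48 kWh.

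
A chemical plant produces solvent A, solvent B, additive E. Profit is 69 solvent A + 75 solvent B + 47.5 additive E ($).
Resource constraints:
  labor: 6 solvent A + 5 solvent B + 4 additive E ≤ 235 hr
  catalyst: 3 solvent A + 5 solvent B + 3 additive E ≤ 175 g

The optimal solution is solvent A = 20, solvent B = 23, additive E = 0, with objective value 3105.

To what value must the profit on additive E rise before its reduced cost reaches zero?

53

Check each constraint at x*: labor 235/235 (tight); catalyst 175/175 (tight).
From A_Bᵀ y = c: 6·y_labor + 3·y_catalyst = 69; 5·y_labor + 5·y_catalyst = 75.
Solving: y_labor = 8, y_catalyst = 7.
additive E enters the basis when its profit ≥ yᵀa₃ = 8·4 + 7·3 = 53.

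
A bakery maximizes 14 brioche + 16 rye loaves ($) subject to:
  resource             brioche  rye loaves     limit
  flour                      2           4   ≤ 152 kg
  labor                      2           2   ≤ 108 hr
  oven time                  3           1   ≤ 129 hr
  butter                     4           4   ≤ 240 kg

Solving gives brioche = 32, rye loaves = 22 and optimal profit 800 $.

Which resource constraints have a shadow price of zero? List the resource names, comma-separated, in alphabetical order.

flour: 152/152 (binding)
labor: 108/108 (binding)
oven time: 118/129 (slack 11)
butter: 216/240 (slack 24)
By complementary slackness, a constraint with positive slack has shadow price 0 → butter, oven time.

butter, oven time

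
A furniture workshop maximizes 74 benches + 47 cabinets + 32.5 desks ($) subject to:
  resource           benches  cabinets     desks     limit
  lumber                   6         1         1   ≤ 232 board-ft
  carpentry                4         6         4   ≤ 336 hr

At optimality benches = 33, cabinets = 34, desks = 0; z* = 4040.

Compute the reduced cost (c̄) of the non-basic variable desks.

At the optimum: lumber uses 232 of 232 (binding); carpentry uses 336 of 336 (binding).
The binding rows give the dual system: 6·y_lumber + 4·y_carpentry = 74 and 1·y_lumber + 6·y_carpentry = 47.
→ y_lumber = 8 and y_carpentry = 6.5.
Reduced cost of desks: c₃ − yᵀa₃ = 32.5 − (8·1 + 6.5·4) = 32.5 − 34 = -1.5.

-1.5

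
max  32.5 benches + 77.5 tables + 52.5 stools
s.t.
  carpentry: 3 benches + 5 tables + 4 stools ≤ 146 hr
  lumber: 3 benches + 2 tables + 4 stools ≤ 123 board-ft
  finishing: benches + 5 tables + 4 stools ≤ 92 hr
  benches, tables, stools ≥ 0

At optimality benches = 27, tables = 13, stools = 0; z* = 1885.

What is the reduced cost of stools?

-9.5

Check each constraint at x*: carpentry 146/146 (tight); lumber 107/123 (slack 16); finishing 92/92 (tight).
By complementary slackness, y = 0 for the non-binding constraint.
The binding rows give the dual system: 3·y_carpentry + 1·y_finishing = 32.5 and 5·y_carpentry + 5·y_finishing = 77.5.
Solving: y_carpentry = 8.5, y_finishing = 7.
Reduced cost of stools: c₃ − yᵀa₃ = 52.5 − (8.5·4 + 7·4) = 52.5 − 62 = -9.5.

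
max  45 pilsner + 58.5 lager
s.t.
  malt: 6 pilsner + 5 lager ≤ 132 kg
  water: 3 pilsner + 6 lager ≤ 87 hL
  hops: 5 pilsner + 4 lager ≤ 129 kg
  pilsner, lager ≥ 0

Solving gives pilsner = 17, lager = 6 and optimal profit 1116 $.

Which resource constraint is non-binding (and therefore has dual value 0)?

hops

malt: 132/132 (binding)
water: 87/87 (binding)
hops: 109/129 (slack 20)
By complementary slackness, a constraint with positive slack has shadow price 0 → hops.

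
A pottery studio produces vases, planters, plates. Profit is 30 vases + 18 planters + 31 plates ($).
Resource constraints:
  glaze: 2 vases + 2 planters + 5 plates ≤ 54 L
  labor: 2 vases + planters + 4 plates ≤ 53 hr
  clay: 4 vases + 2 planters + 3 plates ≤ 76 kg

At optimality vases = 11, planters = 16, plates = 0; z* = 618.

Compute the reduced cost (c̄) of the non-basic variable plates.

-2

Check each constraint at x*: glaze 54/54 (tight); labor 38/53 (slack 15); clay 76/76 (tight).
Slack constraints have shadow price 0 (complementary slackness).
The binding rows give the dual system: 2·y_glaze + 4·y_clay = 30 and 2·y_glaze + 2·y_clay = 18.
→ y_glaze = 3 and y_clay = 6.
Reduced cost of plates: c₃ − yᵀa₃ = 31 − (3·5 + 6·3) = 31 − 33 = -2.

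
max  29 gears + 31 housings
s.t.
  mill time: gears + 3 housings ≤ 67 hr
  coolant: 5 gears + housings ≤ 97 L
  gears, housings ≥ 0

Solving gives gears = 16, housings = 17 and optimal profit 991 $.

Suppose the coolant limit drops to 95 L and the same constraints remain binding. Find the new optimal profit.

983

Check each constraint at x*: mill time 67/67 (tight); coolant 97/97 (tight).
Dual feasibility on the basic columns requires 1·y_mill time + 5·y_coolant = 29, 3·y_mill time + 1·y_coolant = 31.
Solving: y_mill time = 9, y_coolant = 4.
Δz = y_coolant·Δb = 4 × (-2) = -8, so new z* = 991 − 8 = 983.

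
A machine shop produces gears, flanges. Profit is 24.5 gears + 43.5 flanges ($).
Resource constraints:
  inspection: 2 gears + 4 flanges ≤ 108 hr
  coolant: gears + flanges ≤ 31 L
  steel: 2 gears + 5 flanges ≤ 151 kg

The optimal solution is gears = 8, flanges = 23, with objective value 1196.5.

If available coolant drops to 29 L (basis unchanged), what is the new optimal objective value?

1185.5

At the optimum: inspection uses 108 of 108 (binding); coolant uses 31 of 31 (binding); steel uses 131 of 151 (slack = 20).
Since steel is not tight, its dual is 0.
Dual feasibility on the basic columns requires 2·y_inspection + 1·y_coolant = 24.5, 4·y_inspection + 1·y_coolant = 43.5.
→ y_inspection = 9.5 and y_coolant = 5.5.
Δz = y_coolant·Δb = 5.5 × (-2) = -11, so new z* = 1196.5 − 11 = 1185.5.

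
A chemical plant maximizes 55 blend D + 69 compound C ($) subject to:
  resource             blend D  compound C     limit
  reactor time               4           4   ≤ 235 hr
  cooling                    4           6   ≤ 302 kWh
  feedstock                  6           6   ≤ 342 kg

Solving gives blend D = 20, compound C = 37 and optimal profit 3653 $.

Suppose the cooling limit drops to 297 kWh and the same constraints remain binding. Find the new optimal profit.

Check each constraint at x*: reactor time 228/235 (slack 7); cooling 302/302 (tight); feedstock 342/342 (tight).
By complementary slackness, y = 0 for the non-binding constraint.
Dual feasibility on the basic columns requires 4·y_cooling + 6·y_feedstock = 55, 6·y_cooling + 6·y_feedstock = 69.
→ y_cooling = 7 and y_feedstock = 4.5.
Δz = y_cooling·Δb = 7 × (-5) = -35, so new z* = 3653 − 35 = 3618.

3618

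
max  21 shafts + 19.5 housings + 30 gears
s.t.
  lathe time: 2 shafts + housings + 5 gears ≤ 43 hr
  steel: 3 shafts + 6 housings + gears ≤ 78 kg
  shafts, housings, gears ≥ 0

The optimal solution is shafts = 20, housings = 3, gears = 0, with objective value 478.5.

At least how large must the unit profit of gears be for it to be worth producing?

39.5

Check each constraint at x*: lathe time 43/43 (tight); steel 78/78 (tight).
From A_Bᵀ y = c: 2·y_lathe time + 3·y_steel = 21; 1·y_lathe time + 6·y_steel = 19.5.
→ y_lathe time = 7.5 and y_steel = 2.
gears enters the basis when its profit ≥ yᵀa₃ = 7.5·5 + 2·1 = 39.5.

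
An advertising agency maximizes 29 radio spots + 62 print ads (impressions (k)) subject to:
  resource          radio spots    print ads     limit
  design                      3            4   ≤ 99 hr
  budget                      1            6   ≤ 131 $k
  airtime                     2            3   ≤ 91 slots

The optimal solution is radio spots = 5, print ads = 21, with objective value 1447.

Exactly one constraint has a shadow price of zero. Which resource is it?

airtime

design: 99/99 (binding)
budget: 131/131 (binding)
airtime: 73/91 (slack 18)
By complementary slackness, a constraint with positive slack has shadow price 0 → airtime.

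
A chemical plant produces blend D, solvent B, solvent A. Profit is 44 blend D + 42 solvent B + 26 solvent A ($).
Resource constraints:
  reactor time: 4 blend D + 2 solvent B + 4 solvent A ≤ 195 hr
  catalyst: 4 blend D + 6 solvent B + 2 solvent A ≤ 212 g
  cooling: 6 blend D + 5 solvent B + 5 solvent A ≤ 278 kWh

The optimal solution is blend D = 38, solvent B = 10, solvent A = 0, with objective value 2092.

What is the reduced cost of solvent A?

-8

At the optimum: reactor time uses 172 of 195 (slack = 23); catalyst uses 212 of 212 (binding); cooling uses 278 of 278 (binding).
Since reactor time is not tight, its dual is 0.
Dual feasibility on the basic columns requires 4·y_catalyst + 6·y_cooling = 44, 6·y_catalyst + 5·y_cooling = 42.
Solving: y_catalyst = 2, y_cooling = 6.
Reduced cost of solvent A: c₃ − yᵀa₃ = 26 − (2·2 + 6·5) = 26 − 34 = -8.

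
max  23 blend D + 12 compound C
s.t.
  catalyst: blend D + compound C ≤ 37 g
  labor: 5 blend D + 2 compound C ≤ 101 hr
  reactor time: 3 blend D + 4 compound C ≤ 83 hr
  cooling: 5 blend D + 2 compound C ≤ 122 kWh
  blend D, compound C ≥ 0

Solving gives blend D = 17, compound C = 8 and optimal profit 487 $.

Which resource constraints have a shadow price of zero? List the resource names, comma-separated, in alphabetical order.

catalyst: 25/37 (slack 12)
labor: 101/101 (binding)
reactor time: 83/83 (binding)
cooling: 101/122 (slack 21)
By complementary slackness, a constraint with positive slack has shadow price 0 → catalyst, cooling.

catalyst, cooling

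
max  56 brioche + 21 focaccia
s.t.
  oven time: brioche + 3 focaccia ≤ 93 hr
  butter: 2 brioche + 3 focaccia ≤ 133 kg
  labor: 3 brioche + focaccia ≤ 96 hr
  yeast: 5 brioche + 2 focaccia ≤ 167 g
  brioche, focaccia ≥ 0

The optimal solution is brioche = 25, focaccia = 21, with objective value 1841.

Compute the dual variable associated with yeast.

7

Binding: labor and yeast. Non-binding: oven time (5 unused), butter (20 unused).
By complementary slackness, y = 0 for the non-binding constraints.
Dual feasibility on the basic columns requires 3·y_labor + 5·y_yeast = 56, 1·y_labor + 2·y_yeast = 21.
Solving: y_labor = 7, y_yeast = 7.
Shadow price of yeast = 7.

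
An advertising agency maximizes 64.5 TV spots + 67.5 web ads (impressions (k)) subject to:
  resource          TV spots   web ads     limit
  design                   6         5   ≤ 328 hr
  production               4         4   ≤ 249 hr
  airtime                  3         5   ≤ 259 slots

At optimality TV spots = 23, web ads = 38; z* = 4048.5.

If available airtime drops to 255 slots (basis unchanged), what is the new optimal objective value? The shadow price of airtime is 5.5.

4026.5

Δb = -4, so new z* = 4048.5 + (5.5)·(-4) = 4048.5 − 22 = 4026.5.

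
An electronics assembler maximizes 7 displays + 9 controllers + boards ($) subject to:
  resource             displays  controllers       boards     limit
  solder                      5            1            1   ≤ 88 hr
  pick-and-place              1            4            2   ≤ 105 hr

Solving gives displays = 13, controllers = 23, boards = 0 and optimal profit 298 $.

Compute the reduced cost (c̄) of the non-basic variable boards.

-4

At the optimum: solder uses 88 of 88 (binding); pick-and-place uses 105 of 105 (binding).
Dual feasibility on the basic columns requires 5·y_solder + 1·y_pick-and-place = 7, 1·y_solder + 4·y_pick-and-place = 9.
Solving: y_solder = 1, y_pick-and-place = 2.
Reduced cost of boards: c₃ − yᵀa₃ = 1 − (1·1 + 2·2) = 1 − 5 = -4.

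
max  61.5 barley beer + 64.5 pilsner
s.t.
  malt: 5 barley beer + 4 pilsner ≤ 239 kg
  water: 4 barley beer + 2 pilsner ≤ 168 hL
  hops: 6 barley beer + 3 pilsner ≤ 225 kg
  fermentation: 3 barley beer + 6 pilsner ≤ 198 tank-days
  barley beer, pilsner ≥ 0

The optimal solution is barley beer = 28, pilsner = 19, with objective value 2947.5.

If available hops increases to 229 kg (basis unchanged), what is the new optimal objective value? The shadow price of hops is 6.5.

2973.5

Δb = 4, so new z* = 2947.5 + (6.5)·(4) = 2947.5 + 26 = 2973.5.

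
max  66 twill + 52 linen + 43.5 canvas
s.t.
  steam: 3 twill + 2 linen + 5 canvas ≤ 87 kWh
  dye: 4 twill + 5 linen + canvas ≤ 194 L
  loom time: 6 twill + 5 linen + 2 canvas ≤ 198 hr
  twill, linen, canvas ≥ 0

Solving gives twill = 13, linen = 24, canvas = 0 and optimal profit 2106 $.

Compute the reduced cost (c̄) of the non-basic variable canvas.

-2.5

Check each constraint at x*: steam 87/87 (tight); dye 172/194 (slack 22); loom time 198/198 (tight).
Since dye is not tight, its dual is 0.
The binding rows give the dual system: 3·y_steam + 6·y_loom time = 66 and 2·y_steam + 5·y_loom time = 52.
→ y_steam = 6 and y_loom time = 8.
Reduced cost of canvas: c₃ − yᵀa₃ = 43.5 − (6·5 + 8·2) = 43.5 − 46 = -2.5.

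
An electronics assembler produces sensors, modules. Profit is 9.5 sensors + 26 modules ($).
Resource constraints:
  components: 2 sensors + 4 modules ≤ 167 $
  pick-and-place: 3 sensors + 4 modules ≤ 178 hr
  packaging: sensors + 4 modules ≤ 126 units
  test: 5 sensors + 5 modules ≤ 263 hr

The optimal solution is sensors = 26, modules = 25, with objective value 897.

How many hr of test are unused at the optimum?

8

test used = 5·26 + 5·25 = 255; slack = 263 − 255 = 8.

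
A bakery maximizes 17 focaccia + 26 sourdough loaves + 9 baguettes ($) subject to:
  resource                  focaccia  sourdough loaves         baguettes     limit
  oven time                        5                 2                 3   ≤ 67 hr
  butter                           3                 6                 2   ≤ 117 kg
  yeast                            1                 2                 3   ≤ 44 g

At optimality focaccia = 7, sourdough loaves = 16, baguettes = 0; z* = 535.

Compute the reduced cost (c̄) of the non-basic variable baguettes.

-2

Check each constraint at x*: oven time 67/67 (tight); butter 117/117 (tight); yeast 39/44 (slack 5).
By complementary slackness, y = 0 for the non-binding constraint.
The binding rows give the dual system: 5·y_oven time + 3·y_butter = 17 and 2·y_oven time + 6·y_butter = 26.
Solving: y_oven time = 1, y_butter = 4.
Reduced cost of baguettes: c₃ − yᵀa₃ = 9 − (1·3 + 4·2) = 9 − 11 = -2.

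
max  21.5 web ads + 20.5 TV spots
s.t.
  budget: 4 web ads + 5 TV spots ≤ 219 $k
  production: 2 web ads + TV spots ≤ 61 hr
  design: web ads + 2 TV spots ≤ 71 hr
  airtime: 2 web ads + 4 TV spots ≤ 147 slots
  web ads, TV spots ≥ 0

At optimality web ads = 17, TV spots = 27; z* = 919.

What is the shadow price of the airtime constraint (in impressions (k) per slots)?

0

Binding: production and design. Non-binding: budget (16 unused), airtime (5 unused).
By complementary slackness, y = 0 for the non-binding constraints.
The binding rows give the dual system: 2·y_production + 1·y_design = 21.5 and 1·y_production + 2·y_design = 20.5.
Solving: y_production = 7.5, y_design = 6.5.
Shadow price of airtime = 0.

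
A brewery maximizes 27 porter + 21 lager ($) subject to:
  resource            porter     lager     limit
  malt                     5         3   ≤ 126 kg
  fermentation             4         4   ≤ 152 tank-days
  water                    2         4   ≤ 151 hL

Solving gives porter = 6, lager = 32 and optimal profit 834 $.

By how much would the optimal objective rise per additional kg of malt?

3

At the optimum: malt uses 126 of 126 (binding); fermentation uses 152 of 152 (binding); water uses 140 of 151 (slack = 11).
Slack constraints have shadow price 0 (complementary slackness).
From A_Bᵀ y = c: 5·y_malt + 4·y_fermentation = 27; 3·y_malt + 4·y_fermentation = 21.
This yields shadow prices y_malt = 3, y_fermentation = 3.
Shadow price of malt = 3.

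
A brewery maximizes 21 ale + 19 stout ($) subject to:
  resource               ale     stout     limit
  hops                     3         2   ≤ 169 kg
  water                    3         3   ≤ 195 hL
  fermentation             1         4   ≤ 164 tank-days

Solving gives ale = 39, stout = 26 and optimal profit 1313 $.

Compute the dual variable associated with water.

Binding: hops and water. Non-binding: fermentation (21 unused).
By complementary slackness, y = 0 for the non-binding constraint.
Dual feasibility on the basic columns requires 3·y_hops + 3·y_water = 21, 2·y_hops + 3·y_water = 19.
Solving: y_hops = 2, y_water = 5.
Shadow price of water = 5.

5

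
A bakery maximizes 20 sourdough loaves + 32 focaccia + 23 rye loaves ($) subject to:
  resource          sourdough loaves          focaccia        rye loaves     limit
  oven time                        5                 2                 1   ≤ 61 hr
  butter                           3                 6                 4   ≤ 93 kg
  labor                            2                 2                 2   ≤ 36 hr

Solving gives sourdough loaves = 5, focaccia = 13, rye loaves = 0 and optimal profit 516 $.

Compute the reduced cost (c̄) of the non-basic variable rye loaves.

-1

Binding: butter and labor. Non-binding: oven time (10 unused).
By complementary slackness, y = 0 for the non-binding constraint.
Dual feasibility on the basic columns requires 3·y_butter + 2·y_labor = 20, 6·y_butter + 2·y_labor = 32.
Solving: y_butter = 4, y_labor = 4.
Reduced cost of rye loaves: c₃ − yᵀa₃ = 23 − (4·4 + 4·2) = 23 − 24 = -1.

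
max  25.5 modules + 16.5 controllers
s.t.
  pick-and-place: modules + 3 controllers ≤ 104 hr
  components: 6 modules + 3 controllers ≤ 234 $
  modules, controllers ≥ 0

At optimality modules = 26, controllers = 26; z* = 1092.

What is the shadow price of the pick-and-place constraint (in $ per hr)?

1.5

Check each constraint at x*: pick-and-place 104/104 (tight); components 234/234 (tight).
Dual feasibility on the basic columns requires 1·y_pick-and-place + 6·y_components = 25.5, 3·y_pick-and-place + 3·y_components = 16.5.
→ y_pick-and-place = 1.5 and y_components = 4.
Shadow price of pick-and-place = 1.5.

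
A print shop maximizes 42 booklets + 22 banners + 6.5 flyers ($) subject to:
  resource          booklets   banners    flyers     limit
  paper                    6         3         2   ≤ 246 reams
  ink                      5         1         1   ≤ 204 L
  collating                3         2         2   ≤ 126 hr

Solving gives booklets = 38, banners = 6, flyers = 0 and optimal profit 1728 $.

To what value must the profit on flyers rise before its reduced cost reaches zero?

At the optimum: paper uses 246 of 246 (binding); ink uses 196 of 204 (slack = 8); collating uses 126 of 126 (binding).
Slack constraints have shadow price 0 (complementary slackness).
Dual feasibility on the basic columns requires 6·y_paper + 3·y_collating = 42, 3·y_paper + 2·y_collating = 22.
Solving: y_paper = 6, y_collating = 2.
flyers enters the basis when its profit ≥ yᵀa₃ = 6·2 + 2·2 = 16.

16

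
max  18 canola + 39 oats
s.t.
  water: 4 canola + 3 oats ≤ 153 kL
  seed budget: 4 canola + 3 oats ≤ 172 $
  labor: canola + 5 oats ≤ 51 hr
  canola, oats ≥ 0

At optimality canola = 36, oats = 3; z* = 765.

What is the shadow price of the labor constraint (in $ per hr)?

6

At the optimum: water uses 153 of 153 (binding); seed budget uses 153 of 172 (slack = 19); labor uses 51 of 51 (binding).
By complementary slackness, y = 0 for the non-binding constraint.
Dual feasibility on the basic columns requires 4·y_water + 1·y_labor = 18, 3·y_water + 5·y_labor = 39.
→ y_water = 3 and y_labor = 6.
Shadow price of labor = 6.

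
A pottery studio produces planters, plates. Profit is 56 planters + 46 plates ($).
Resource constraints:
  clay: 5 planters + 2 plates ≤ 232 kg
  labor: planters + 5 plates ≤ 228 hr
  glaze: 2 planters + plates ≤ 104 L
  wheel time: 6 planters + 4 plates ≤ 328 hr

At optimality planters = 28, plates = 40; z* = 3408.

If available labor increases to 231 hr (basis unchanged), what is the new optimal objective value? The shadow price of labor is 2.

3414

Δb = 3, so new z* = 3408 + (2)·(3) = 3408 + 6 = 3414.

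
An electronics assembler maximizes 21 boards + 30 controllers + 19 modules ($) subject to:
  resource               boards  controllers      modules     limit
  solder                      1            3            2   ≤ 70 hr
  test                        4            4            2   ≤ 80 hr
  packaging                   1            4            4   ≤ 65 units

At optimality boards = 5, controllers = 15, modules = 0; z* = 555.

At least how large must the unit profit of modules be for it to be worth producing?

Binding: test and packaging. Non-binding: solder (20 unused).
Slack constraints have shadow price 0 (complementary slackness).
The binding rows give the dual system: 4·y_test + 1·y_packaging = 21 and 4·y_test + 4·y_packaging = 30.
This yields shadow prices y_test = 4.5, y_packaging = 3.
modules enters the basis when its profit ≥ yᵀa₃ = 4.5·2 + 3·4 = 21.

21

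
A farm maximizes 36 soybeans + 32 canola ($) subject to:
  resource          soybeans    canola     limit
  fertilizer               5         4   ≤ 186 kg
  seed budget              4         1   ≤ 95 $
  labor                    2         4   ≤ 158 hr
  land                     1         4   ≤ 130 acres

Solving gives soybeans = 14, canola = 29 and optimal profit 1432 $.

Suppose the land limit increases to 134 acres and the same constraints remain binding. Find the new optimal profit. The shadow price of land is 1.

1436

Δb = 4, so new z* = 1432 + (1)·(4) = 1432 + 4 = 1436.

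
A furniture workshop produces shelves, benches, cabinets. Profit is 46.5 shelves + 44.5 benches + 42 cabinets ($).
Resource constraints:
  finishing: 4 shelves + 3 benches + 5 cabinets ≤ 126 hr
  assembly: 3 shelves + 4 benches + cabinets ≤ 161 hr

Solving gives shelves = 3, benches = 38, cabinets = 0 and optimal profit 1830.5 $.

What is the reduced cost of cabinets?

At the optimum: finishing uses 126 of 126 (binding); assembly uses 161 of 161 (binding).
Dual feasibility on the basic columns requires 4·y_finishing + 3·y_assembly = 46.5, 3·y_finishing + 4·y_assembly = 44.5.
Solving: y_finishing = 7.5, y_assembly = 5.5.
Reduced cost of cabinets: c₃ − yᵀa₃ = 42 − (7.5·5 + 5.5·1) = 42 − 43 = -1.

-1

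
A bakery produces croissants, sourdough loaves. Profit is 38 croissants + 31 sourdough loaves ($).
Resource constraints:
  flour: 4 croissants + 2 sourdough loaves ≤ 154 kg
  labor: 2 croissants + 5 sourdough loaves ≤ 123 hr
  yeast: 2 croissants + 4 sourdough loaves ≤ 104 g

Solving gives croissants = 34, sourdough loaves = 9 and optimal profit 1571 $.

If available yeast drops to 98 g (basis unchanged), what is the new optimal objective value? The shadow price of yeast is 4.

Δb = -6, so new z* = 1571 + (4)·(-6) = 1571 − 24 = 1547.

1547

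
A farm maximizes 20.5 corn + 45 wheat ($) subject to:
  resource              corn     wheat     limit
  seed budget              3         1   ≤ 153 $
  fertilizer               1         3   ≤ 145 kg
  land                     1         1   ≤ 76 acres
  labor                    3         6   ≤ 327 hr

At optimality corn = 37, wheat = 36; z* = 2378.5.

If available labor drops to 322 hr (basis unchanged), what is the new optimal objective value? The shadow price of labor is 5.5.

Δb = -5, so new z* = 2378.5 + (5.5)·(-5) = 2378.5 − 27.5 = 2351.

2351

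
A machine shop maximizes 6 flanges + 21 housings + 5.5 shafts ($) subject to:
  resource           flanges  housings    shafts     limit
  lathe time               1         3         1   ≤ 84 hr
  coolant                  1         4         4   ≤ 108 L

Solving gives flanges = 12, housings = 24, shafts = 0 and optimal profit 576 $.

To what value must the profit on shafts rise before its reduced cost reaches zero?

15

Both lathe time and coolant are binding at x*.
The binding rows give the dual system: 1·y_lathe time + 1·y_coolant = 6 and 3·y_lathe time + 4·y_coolant = 21.
Solving: y_lathe time = 3, y_coolant = 3.
shafts enters the basis when its profit ≥ yᵀa₃ = 3·1 + 3·4 = 15.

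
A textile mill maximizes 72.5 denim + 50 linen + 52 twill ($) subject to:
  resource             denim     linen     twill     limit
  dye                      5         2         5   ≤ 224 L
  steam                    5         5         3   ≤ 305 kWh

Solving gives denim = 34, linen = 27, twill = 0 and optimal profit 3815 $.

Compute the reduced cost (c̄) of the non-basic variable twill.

Both dye and steam are binding at x*.
From A_Bᵀ y = c: 5·y_dye + 5·y_steam = 72.5; 2·y_dye + 5·y_steam = 50.
Solving: y_dye = 7.5, y_steam = 7.
Reduced cost of twill: c₃ − yᵀa₃ = 52 − (7.5·5 + 7·3) = 52 − 58.5 = -6.5.

-6.5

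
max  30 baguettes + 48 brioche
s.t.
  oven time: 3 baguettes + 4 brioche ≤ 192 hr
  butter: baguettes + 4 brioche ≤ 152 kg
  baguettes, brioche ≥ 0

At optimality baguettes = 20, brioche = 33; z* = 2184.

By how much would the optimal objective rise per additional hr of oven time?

Both oven time and butter are binding at x*.
The binding rows give the dual system: 3·y_oven time + 1·y_butter = 30 and 4·y_oven time + 4·y_butter = 48.
Solving: y_oven time = 9, y_butter = 3.
Shadow price of oven time = 9.

9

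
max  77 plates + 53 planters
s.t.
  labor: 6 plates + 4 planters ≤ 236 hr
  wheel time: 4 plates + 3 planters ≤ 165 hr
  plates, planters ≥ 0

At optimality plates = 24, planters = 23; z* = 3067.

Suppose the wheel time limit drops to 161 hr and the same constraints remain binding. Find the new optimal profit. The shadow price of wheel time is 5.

3047

Δb = -4, so new z* = 3067 + (5)·(-4) = 3067 − 20 = 3047.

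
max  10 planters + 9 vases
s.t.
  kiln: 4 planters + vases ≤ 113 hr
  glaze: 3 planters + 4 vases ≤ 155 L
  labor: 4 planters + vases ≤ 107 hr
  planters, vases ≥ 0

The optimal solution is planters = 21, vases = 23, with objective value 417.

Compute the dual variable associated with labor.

Binding: glaze and labor. Non-binding: kiln (6 unused).
Slack constraints have shadow price 0 (complementary slackness).
Dual feasibility on the basic columns requires 3·y_glaze + 4·y_labor = 10, 4·y_glaze + 1·y_labor = 9.
This yields shadow prices y_glaze = 2, y_labor = 1.
Shadow price of labor = 1.

1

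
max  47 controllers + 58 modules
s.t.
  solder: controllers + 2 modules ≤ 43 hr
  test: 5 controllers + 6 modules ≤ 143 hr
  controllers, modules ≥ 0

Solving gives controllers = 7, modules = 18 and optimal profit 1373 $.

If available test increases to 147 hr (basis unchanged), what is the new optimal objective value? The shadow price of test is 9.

1409

Δb = 4, so new z* = 1373 + (9)·(4) = 1373 + 36 = 1409.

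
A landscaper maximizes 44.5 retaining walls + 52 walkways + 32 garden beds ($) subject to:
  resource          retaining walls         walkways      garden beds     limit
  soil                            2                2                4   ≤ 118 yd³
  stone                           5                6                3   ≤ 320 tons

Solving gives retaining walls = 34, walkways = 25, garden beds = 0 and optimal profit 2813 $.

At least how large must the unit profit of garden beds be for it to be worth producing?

At the optimum: soil uses 118 of 118 (binding); stone uses 320 of 320 (binding).
Dual feasibility on the basic columns requires 2·y_soil + 5·y_stone = 44.5, 2·y_soil + 6·y_stone = 52.
This yields shadow prices y_soil = 3.5, y_stone = 7.5.
garden beds enters the basis when its profit ≥ yᵀa₃ = 3.5·4 + 7.5·3 = 36.5.

36.5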